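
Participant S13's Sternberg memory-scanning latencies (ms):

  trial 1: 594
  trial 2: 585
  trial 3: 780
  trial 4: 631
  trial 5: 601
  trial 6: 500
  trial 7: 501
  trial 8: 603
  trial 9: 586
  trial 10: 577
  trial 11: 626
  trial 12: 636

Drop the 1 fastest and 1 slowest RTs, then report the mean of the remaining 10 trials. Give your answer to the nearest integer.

594 ms

Sorted: 500, 501, 577, 585, 586, 594, 601, 603, 626, 631, 636, 780
Drop lowest 1 (500) and highest 1 (780)
Remaining (n=10): Σ = 5940, mean = 5940/10 = 594.000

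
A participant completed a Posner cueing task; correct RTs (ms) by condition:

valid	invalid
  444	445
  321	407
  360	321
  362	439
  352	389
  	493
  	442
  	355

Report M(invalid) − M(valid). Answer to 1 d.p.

M(valid) = 1839/5 = 367.800
M(invalid) = 3291/8 = 411.375
Difference = 411.375 − 367.800 = 43.575 ms

43.6 ms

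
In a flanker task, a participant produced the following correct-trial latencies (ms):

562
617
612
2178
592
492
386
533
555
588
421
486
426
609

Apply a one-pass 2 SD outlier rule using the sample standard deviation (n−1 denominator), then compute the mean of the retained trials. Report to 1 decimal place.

n = 14, ΣRT = 9057, M = 646.929
Σ(x−M)² = 2600704.93; s = √(2600704.93/13) = 447.274
Cutoffs: 646.929 ± 2·447.274 → [-247.6, 1541.5]
Outside: 2178 → excluded.
Retained (n=13): Σ = 6879, mean = 6879/13 = 529.154

529.2 ms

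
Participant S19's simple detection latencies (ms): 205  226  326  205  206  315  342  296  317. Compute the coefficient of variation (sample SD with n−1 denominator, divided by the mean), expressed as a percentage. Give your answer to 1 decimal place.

n = 9, Σ = 2438, M = 270.8889
Σ(x−M)² = 27704.889; s = √(27704.889/8) = 58.8482
CV = 58.8482 / 270.8889 = 0.21724 = 21.724%

21.7%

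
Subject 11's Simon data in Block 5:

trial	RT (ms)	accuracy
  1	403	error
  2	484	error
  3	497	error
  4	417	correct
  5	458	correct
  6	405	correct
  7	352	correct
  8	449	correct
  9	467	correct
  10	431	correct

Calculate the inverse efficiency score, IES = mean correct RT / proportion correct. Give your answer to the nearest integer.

608 ms

Correct trials (n=7): 417, 458, 405, 352, 449, 467, 431
Mean correct RT = 2979/7 = 425.5714 ms
Proportion correct = 7/10
IES = 425.5714 / (7/10) = 607.959 ms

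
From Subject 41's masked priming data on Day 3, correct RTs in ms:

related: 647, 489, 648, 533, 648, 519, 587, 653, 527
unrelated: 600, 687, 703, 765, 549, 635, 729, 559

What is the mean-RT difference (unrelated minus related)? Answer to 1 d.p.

M(related) = 5251/9 = 583.444
M(unrelated) = 5227/8 = 653.375
Difference = 653.375 − 583.444 = 69.931 ms

69.9 ms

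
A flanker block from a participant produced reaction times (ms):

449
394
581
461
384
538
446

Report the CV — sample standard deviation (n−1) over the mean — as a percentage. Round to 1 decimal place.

n = 7, Σ = 3253, M = 464.7143
Σ(x−M)² = 31019.429; s = √(31019.429/6) = 71.9020
CV = 71.9020 / 464.7143 = 0.15472 = 15.472%

15.5%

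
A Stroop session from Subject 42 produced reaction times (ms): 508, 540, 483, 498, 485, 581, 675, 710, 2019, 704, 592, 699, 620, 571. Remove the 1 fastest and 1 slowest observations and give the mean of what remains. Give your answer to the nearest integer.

Sorted: 483, 485, 498, 508, 540, 571, 581, 592, 620, 675, 699, 704, 710, 2019
Drop lowest 1 (483) and highest 1 (2019)
Remaining (n=12): Σ = 7183, mean = 7183/12 = 598.583

599 ms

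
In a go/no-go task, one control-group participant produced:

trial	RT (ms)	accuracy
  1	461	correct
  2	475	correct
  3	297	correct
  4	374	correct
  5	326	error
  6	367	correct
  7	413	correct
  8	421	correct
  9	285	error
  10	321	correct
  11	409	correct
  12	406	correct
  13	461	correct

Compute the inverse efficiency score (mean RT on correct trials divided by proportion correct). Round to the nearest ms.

Correct trials (n=11): 461, 475, 297, 374, 367, 413, 421, 321, 409, 406, 461
Mean correct RT = 4405/11 = 400.4545 ms
Proportion correct = 11/13
IES = 400.4545 / (11/13) = 473.264 ms

473 ms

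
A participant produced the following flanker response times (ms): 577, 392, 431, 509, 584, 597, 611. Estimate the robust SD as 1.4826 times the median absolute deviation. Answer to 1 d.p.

50.4 ms

Sorted: 392, 431, 509, 577, 584, 597, 611 → median = 577
|x − 577| sorted: 0, 7, 20, 34, 68, 146, 185 → MAD = 34
Robust SD ≈ 1.4826 × 34 = 50.408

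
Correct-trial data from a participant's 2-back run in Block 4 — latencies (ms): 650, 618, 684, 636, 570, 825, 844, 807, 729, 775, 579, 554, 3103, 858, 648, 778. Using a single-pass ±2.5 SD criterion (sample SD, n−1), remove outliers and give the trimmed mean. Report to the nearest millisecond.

704 ms

n = 16, ΣRT = 13658, M = 853.625
Σ(x−M)² = 5551259.75; s = √(5551259.75/15) = 608.345
Cutoffs: 853.625 ± 2.5·608.345 → [-667.2, 2374.5]
Outside: 3103 → excluded.
Retained (n=15): Σ = 10555, mean = 10555/15 = 703.667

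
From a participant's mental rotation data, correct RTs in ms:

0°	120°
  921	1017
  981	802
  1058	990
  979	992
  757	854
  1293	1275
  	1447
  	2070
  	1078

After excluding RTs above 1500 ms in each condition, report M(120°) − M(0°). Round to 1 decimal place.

58.7 ms

120°: exclude 2070
M(0°) = 5989/6 = 998.167
M(120°) = 8455/8 = 1056.875
Difference = 1056.875 − 998.167 = 58.708 ms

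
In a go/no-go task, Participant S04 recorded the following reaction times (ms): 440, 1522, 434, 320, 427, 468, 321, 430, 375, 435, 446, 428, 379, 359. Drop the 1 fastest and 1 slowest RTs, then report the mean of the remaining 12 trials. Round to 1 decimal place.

411.8 ms

Sorted: 320, 321, 359, 375, 379, 427, 428, 430, 434, 435, 440, 446, 468, 1522
Drop lowest 1 (320) and highest 1 (1522)
Remaining (n=12): Σ = 4942, mean = 4942/12 = 411.833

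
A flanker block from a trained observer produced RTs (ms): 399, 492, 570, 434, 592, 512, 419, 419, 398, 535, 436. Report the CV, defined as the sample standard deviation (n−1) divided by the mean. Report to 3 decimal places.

n = 11, Σ = 5206, M = 473.2727
Σ(x−M)² = 49118.182; s = √(49118.182/10) = 70.0844
CV = 70.0844 / 473.2727 = 0.14808

0.148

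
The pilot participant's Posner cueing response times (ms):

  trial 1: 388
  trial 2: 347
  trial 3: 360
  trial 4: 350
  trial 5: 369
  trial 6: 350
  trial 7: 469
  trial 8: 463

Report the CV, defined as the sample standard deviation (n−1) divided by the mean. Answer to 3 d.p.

n = 8, Σ = 3096, M = 387.0000
Σ(x−M)² = 17892.000; s = √(17892.000/7) = 50.5569
CV = 50.5569 / 387.0000 = 0.13064

0.131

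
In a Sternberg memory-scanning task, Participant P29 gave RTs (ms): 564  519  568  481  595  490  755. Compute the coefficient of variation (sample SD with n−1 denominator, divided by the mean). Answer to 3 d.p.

0.164

n = 7, Σ = 3972, M = 567.4286
Σ(x−M)² = 51765.714; s = √(51765.714/6) = 92.8850
CV = 92.8850 / 567.4286 = 0.16369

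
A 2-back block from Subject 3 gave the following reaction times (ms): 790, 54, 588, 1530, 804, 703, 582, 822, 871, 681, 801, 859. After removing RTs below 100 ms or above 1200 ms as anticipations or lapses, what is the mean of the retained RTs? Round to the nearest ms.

Excluded: 54, 1530
Retained (n=10): Σ = 7501
Mean = 7501/10 = 750.1000

750 ms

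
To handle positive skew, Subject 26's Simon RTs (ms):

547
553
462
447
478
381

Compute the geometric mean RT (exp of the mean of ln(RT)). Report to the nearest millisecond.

ln(RT): 6.3044, 6.3154, 6.1356, 6.1026, 6.1696, 5.9428
Mean ln(RT) = 36.9703/6 = 6.16172
Geometric mean = exp(6.16172) = 474.24 ms

474 ms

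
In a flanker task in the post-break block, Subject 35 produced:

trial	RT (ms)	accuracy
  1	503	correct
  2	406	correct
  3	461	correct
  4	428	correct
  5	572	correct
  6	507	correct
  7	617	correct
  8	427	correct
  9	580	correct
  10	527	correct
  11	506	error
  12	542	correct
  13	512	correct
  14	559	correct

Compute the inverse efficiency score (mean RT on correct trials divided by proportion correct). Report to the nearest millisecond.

550 ms

Correct trials (n=13): 503, 406, 461, 428, 572, 507, 617, 427, 580, 527, 542, 512, 559
Mean correct RT = 6641/13 = 510.8462 ms
Proportion correct = 13/14
IES = 510.8462 / (13/14) = 550.142 ms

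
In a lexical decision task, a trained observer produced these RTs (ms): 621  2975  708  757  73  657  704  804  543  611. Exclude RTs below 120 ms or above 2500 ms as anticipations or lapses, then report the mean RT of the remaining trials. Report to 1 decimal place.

Excluded: 73, 2975
Retained (n=8): Σ = 5405
Mean = 5405/8 = 675.6250

675.6 ms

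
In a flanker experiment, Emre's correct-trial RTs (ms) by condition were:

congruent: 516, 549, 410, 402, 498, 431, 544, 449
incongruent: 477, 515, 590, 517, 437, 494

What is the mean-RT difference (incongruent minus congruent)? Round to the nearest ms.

M(congruent) = 3799/8 = 474.875
M(incongruent) = 3030/6 = 505.000
Difference = 505.000 − 474.875 = 30.125 ms

30 ms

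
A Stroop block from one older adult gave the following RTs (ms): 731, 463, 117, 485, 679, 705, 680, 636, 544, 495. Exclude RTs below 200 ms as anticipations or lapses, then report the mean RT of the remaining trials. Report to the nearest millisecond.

Excluded: 117
Retained (n=9): Σ = 5418
Mean = 5418/9 = 602.0000

602 ms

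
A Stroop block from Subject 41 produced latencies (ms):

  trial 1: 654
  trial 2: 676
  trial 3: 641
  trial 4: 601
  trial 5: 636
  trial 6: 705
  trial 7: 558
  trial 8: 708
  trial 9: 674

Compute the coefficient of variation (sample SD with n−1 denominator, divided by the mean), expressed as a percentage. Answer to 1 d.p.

7.5%

n = 9, Σ = 5853, M = 650.3333
Σ(x−M)² = 18798.000; s = √(18798.000/8) = 48.4742
CV = 48.4742 / 650.3333 = 0.07454 = 7.454%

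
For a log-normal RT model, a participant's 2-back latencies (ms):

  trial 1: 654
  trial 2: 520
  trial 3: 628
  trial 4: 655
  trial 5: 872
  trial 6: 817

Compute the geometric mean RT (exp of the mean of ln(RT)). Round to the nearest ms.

681 ms

ln(RT): 6.4831, 6.2538, 6.4425, 6.4846, 6.7708, 6.7056
Mean ln(RT) = 39.1405/6 = 6.52342
Geometric mean = exp(6.52342) = 680.91 ms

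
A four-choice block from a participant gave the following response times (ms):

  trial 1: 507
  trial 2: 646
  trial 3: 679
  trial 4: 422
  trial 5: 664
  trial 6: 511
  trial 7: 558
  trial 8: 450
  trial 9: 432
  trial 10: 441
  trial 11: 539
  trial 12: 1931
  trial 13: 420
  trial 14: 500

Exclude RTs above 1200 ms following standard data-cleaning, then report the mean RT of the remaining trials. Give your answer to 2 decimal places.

520.69 ms

Excluded: 1931
Retained (n=13): Σ = 6769
Mean = 6769/13 = 520.6923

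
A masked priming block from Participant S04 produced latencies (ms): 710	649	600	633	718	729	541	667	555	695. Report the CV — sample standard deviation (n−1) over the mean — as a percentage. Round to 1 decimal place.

10.3%

n = 10, Σ = 6497, M = 649.7000
Σ(x−M)² = 40474.100; s = √(40474.100/9) = 67.0606
CV = 67.0606 / 649.7000 = 0.10322 = 10.322%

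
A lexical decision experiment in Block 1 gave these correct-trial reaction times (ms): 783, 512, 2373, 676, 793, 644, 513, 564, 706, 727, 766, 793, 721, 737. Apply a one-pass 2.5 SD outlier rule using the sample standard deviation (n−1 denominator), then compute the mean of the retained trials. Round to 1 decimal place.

687.3 ms

n = 14, ΣRT = 11308, M = 807.714
Σ(x−M)² = 2760134.86; s = √(2760134.86/13) = 460.780
Cutoffs: 807.714 ± 2.5·460.780 → [-344.2, 1959.7]
Outside: 2373 → excluded.
Retained (n=13): Σ = 8935, mean = 8935/13 = 687.308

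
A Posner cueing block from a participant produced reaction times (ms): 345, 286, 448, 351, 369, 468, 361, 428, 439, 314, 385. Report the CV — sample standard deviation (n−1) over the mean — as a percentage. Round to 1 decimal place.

15.3%

n = 11, Σ = 4194, M = 381.2727
Σ(x−M)² = 33900.182; s = √(33900.182/10) = 58.2239
CV = 58.2239 / 381.2727 = 0.15271 = 15.271%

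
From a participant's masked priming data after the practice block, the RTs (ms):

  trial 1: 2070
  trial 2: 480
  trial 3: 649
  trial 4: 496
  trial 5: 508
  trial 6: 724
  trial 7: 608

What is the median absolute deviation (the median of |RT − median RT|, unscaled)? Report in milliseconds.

Sorted: 480, 496, 508, 608, 649, 724, 2070 → median = 608
|x − 608|: 1462, 128, 41, 112, 100, 116, 0
Sorted deviations: 0, 41, 100, 112, 116, 128, 1462 → MAD = 112

112 ms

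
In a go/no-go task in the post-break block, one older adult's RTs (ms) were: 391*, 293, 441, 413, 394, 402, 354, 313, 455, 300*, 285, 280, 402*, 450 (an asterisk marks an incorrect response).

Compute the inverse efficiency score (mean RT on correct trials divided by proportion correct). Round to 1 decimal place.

Correct trials (n=11): 293, 441, 413, 394, 402, 354, 313, 455, 285, 280, 450
Mean correct RT = 4080/11 = 370.9091 ms
Proportion correct = 11/14
IES = 370.9091 / (11/14) = 472.066 ms

472.1 ms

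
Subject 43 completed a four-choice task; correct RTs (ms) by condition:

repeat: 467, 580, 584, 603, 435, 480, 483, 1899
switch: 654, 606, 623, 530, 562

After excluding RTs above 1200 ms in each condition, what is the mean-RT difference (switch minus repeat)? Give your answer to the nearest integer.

repeat: exclude 1899
M(repeat) = 3632/7 = 518.857
M(switch) = 2975/5 = 595.000
Difference = 595.000 − 518.857 = 76.143 ms

76 ms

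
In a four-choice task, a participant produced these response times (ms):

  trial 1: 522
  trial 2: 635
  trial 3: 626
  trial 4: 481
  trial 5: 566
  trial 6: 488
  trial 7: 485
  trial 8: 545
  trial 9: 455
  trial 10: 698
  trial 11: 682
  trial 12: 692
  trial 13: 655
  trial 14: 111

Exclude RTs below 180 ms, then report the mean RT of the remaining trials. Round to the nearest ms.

Excluded: 111
Retained (n=13): Σ = 7530
Mean = 7530/13 = 579.2308

579 ms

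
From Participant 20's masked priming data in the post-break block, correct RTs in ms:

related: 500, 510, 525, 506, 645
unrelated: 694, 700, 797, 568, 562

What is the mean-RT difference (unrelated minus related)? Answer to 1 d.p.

M(related) = 2686/5 = 537.200
M(unrelated) = 3321/5 = 664.200
Difference = 664.200 − 537.200 = 127.000 ms

127.0 ms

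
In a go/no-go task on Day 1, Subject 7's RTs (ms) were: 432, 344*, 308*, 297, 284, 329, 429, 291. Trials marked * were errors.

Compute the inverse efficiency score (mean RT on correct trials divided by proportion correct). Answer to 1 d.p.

458.2 ms

Correct trials (n=6): 432, 297, 284, 329, 429, 291
Mean correct RT = 2062/6 = 343.6667 ms
Proportion correct = 6/8
IES = 343.6667 / (6/8) = 458.222 ms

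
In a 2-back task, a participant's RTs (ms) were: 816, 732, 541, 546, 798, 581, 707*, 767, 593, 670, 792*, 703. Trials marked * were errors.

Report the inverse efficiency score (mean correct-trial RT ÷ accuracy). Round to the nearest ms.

Correct trials (n=10): 816, 732, 541, 546, 798, 581, 767, 593, 670, 703
Mean correct RT = 6747/10 = 674.7000 ms
Proportion correct = 10/12
IES = 674.7000 / (10/12) = 809.640 ms

810 ms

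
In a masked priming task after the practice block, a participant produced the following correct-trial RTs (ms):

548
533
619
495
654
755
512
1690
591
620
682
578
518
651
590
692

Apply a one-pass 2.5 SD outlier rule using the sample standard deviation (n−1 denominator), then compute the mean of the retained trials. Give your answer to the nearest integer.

n = 16, ΣRT = 10728, M = 670.500
Σ(x−M)² = 1187418.00; s = √(1187418.00/15) = 281.356
Cutoffs: 670.500 ± 2.5·281.356 → [-32.9, 1373.9]
Outside: 1690 → excluded.
Retained (n=15): Σ = 9038, mean = 9038/15 = 602.533

603 ms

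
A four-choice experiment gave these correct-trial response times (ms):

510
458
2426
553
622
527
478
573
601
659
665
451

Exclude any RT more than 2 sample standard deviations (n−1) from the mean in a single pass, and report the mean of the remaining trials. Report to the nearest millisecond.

n = 12, ΣRT = 8523, M = 710.250
Σ(x−M)² = 3270222.25; s = √(3270222.25/11) = 545.246
Cutoffs: 710.250 ± 2·545.246 → [-380.2, 1800.7]
Outside: 2426 → excluded.
Retained (n=11): Σ = 6097, mean = 6097/11 = 554.273

554 ms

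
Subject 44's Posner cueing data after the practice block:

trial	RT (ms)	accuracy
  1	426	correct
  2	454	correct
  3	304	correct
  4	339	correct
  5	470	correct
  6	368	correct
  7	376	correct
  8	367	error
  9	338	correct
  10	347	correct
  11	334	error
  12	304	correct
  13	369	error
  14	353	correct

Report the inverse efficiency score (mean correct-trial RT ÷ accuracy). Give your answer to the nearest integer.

Correct trials (n=11): 426, 454, 304, 339, 470, 368, 376, 338, 347, 304, 353
Mean correct RT = 4079/11 = 370.8182 ms
Proportion correct = 11/14
IES = 370.8182 / (11/14) = 471.950 ms

472 ms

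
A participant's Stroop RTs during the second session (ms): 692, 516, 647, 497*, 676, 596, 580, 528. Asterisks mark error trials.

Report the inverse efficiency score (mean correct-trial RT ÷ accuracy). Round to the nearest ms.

691 ms

Correct trials (n=7): 692, 516, 647, 676, 596, 580, 528
Mean correct RT = 4235/7 = 605.0000 ms
Proportion correct = 7/8
IES = 605.0000 / (7/8) = 691.429 ms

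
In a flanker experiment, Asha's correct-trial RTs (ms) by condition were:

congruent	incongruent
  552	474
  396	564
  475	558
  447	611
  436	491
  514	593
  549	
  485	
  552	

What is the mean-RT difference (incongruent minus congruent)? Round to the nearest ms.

59 ms

M(congruent) = 4406/9 = 489.556
M(incongruent) = 3291/6 = 548.500
Difference = 548.500 − 489.556 = 58.944 ms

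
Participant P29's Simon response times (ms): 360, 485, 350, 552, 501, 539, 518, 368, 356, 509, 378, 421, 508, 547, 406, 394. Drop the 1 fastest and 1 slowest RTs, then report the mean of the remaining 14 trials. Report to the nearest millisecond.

449 ms

Sorted: 350, 356, 360, 368, 378, 394, 406, 421, 485, 501, 508, 509, 518, 539, 547, 552
Drop lowest 1 (350) and highest 1 (552)
Remaining (n=14): Σ = 6290, mean = 6290/14 = 449.286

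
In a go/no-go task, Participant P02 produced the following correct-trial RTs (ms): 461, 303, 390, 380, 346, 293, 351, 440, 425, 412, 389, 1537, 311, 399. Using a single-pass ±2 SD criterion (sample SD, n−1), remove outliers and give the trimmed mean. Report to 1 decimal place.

n = 14, ΣRT = 6437, M = 459.786
Σ(x−M)² = 1283536.36; s = √(1283536.36/13) = 314.219
Cutoffs: 459.786 ± 2·314.219 → [-168.7, 1088.2]
Outside: 1537 → excluded.
Retained (n=13): Σ = 4900, mean = 4900/13 = 376.923

376.9 ms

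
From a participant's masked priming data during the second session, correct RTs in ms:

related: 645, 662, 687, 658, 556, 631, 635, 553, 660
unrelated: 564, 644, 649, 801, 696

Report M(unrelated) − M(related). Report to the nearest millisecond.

39 ms

M(related) = 5687/9 = 631.889
M(unrelated) = 3354/5 = 670.800
Difference = 670.800 − 631.889 = 38.911 ms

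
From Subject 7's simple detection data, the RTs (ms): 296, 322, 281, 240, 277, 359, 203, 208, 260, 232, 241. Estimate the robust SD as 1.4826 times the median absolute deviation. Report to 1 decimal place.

41.5 ms

Sorted: 203, 208, 232, 240, 241, 260, 277, 281, 296, 322, 359 → median = 260
|x − 260| sorted: 0, 17, 19, 20, 21, 28, 36, 52, 57, 62, 99 → MAD = 28
Robust SD ≈ 1.4826 × 28 = 41.513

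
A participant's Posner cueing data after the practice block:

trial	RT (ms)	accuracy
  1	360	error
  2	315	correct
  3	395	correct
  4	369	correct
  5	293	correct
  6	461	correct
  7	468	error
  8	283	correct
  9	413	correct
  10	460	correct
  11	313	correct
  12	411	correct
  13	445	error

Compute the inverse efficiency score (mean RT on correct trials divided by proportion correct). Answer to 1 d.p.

Correct trials (n=10): 315, 395, 369, 293, 461, 283, 413, 460, 313, 411
Mean correct RT = 3713/10 = 371.3000 ms
Proportion correct = 10/13
IES = 371.3000 / (10/13) = 482.690 ms

482.7 ms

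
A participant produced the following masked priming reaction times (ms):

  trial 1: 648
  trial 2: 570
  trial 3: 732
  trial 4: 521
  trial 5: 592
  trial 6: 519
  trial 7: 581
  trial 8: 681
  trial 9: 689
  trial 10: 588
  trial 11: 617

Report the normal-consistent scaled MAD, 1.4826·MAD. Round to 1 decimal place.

83.0 ms

Sorted: 519, 521, 570, 581, 588, 592, 617, 648, 681, 689, 732 → median = 592
|x − 592| sorted: 0, 4, 11, 22, 25, 56, 71, 73, 89, 97, 140 → MAD = 56
Robust SD ≈ 1.4826 × 56 = 83.026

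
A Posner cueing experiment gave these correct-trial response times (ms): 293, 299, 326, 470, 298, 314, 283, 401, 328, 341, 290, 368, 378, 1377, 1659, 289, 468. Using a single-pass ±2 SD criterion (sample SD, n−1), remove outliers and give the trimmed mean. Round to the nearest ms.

n = 17, ΣRT = 8182, M = 481.294
Σ(x−M)² = 2529995.53; s = √(2529995.53/16) = 397.649
Cutoffs: 481.294 ± 2·397.649 → [-314.0, 1276.6]
Outside: 1377, 1659 → excluded.
Retained (n=15): Σ = 5146, mean = 5146/15 = 343.067

343 ms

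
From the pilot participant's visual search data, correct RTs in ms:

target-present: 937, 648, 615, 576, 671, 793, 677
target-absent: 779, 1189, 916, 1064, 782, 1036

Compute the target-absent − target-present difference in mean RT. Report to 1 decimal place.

M(target-present) = 4917/7 = 702.429
M(target-absent) = 5766/6 = 961.000
Difference = 961.000 − 702.429 = 258.571 ms

258.6 ms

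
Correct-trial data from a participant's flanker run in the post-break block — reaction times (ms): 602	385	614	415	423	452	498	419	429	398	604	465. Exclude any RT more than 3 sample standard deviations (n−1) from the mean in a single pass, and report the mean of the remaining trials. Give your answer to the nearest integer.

475 ms

n = 12, ΣRT = 5704, M = 475.333
Σ(x−M)² = 78832.67; s = √(78832.67/11) = 84.656
Cutoffs: 475.333 ± 3·84.656 → [221.4, 729.3]
No RTs fall outside the cutoffs; all 12 retained. Mean = 5704/12 = 475.333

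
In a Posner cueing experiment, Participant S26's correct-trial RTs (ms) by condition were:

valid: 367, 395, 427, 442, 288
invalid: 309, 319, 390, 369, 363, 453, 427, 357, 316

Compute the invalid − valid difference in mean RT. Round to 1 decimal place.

-16.8 ms

M(valid) = 1919/5 = 383.800
M(invalid) = 3303/9 = 367.000
Difference = 367.000 − 383.800 = -16.800 ms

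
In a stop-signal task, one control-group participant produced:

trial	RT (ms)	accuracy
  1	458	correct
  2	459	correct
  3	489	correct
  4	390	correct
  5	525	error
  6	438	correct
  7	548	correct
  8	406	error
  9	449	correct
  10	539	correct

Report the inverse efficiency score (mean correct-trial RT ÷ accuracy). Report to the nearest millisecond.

589 ms

Correct trials (n=8): 458, 459, 489, 390, 438, 548, 449, 539
Mean correct RT = 3770/8 = 471.2500 ms
Proportion correct = 8/10
IES = 471.2500 / (8/10) = 589.062 ms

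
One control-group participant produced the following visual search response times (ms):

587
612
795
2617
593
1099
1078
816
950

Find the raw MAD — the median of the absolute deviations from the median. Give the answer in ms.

Sorted: 587, 593, 612, 795, 816, 950, 1078, 1099, 2617 → median = 816
|x − 816|: 229, 204, 21, 1801, 223, 283, 262, 0, 134
Sorted deviations: 0, 21, 134, 204, 223, 229, 262, 283, 1801 → MAD = 223

223 ms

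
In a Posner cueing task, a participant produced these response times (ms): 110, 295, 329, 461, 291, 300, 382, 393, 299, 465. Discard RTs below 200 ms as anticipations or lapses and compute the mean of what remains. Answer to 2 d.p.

Excluded: 110
Retained (n=9): Σ = 3215
Mean = 3215/9 = 357.2222

357.22 ms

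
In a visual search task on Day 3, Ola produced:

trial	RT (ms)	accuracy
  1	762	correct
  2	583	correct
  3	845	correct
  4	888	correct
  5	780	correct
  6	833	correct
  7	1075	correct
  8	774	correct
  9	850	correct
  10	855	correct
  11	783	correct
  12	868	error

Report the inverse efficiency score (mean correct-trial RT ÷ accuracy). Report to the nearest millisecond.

Correct trials (n=11): 762, 583, 845, 888, 780, 833, 1075, 774, 850, 855, 783
Mean correct RT = 9028/11 = 820.7273 ms
Proportion correct = 11/12
IES = 820.7273 / (11/12) = 895.339 ms

895 ms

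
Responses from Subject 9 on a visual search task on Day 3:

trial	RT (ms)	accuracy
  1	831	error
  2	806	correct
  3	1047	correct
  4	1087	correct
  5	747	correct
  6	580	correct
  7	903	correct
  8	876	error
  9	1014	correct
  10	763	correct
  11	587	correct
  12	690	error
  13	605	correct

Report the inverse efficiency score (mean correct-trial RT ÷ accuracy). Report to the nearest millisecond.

1058 ms

Correct trials (n=10): 806, 1047, 1087, 747, 580, 903, 1014, 763, 587, 605
Mean correct RT = 8139/10 = 813.9000 ms
Proportion correct = 10/13
IES = 813.9000 / (10/13) = 1058.070 ms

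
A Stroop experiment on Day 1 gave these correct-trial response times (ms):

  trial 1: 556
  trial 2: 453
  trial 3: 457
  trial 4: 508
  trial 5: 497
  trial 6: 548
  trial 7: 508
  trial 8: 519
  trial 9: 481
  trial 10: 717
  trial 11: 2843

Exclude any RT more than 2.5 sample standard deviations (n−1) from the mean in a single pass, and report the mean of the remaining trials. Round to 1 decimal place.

n = 11, ΣRT = 8087, M = 735.182
Σ(x−M)² = 4938679.64; s = √(4938679.64/10) = 702.757
Cutoffs: 735.182 ± 2.5·702.757 → [-1021.7, 2492.1]
Outside: 2843 → excluded.
Retained (n=10): Σ = 5244, mean = 5244/10 = 524.400

524.4 ms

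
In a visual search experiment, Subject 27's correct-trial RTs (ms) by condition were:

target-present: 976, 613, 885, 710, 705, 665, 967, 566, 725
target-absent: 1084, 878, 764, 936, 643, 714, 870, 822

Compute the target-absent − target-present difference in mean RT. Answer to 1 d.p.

M(target-present) = 6812/9 = 756.889
M(target-absent) = 6711/8 = 838.875
Difference = 838.875 − 756.889 = 81.986 ms

82.0 ms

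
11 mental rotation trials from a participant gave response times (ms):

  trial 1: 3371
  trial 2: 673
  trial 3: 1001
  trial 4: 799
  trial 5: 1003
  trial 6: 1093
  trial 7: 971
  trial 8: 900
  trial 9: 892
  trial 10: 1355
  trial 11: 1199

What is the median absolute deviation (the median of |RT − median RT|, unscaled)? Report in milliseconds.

109 ms

Sorted: 673, 799, 892, 900, 971, 1001, 1003, 1093, 1199, 1355, 3371 → median = 1001
|x − 1001|: 2370, 328, 0, 202, 2, 92, 30, 101, 109, 354, 198
Sorted deviations: 0, 2, 30, 92, 101, 109, 198, 202, 328, 354, 2370 → MAD = 109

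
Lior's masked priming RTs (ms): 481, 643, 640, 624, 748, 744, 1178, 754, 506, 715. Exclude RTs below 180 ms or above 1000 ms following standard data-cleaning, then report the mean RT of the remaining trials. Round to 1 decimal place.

Excluded: 1178
Retained (n=9): Σ = 5855
Mean = 5855/9 = 650.5556

650.6 ms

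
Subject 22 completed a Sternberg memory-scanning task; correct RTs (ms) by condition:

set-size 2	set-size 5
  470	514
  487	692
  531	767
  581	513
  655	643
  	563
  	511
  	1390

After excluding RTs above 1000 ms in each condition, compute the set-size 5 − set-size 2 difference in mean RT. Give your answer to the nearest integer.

set-size 5: exclude 1390
M(set-size 2) = 2724/5 = 544.800
M(set-size 5) = 4203/7 = 600.429
Difference = 600.429 − 544.800 = 55.629 ms

56 ms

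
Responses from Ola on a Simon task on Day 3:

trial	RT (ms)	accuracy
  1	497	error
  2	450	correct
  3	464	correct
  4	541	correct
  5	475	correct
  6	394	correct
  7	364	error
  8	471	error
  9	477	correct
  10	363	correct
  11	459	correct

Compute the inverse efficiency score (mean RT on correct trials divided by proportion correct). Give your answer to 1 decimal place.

Correct trials (n=8): 450, 464, 541, 475, 394, 477, 363, 459
Mean correct RT = 3623/8 = 452.8750 ms
Proportion correct = 8/11
IES = 452.8750 / (8/11) = 622.703 ms

622.7 ms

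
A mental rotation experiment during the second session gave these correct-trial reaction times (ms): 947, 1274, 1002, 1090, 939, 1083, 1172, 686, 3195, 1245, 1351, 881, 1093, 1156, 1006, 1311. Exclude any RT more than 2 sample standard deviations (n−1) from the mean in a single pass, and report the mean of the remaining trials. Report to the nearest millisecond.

n = 16, ΣRT = 19431, M = 1214.438
Σ(x−M)² = 4634197.94; s = √(4634197.94/15) = 555.830
Cutoffs: 1214.438 ± 2·555.830 → [102.8, 2326.1]
Outside: 3195 → excluded.
Retained (n=15): Σ = 16236, mean = 16236/15 = 1082.400

1082 ms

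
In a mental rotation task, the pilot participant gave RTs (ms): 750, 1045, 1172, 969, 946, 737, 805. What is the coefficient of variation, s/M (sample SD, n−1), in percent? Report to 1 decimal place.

n = 7, Σ = 6424, M = 917.7143
Σ(x−M)² = 157783.429; s = √(157783.429/6) = 162.1642
CV = 162.1642 / 917.7143 = 0.17670 = 17.670%

17.7%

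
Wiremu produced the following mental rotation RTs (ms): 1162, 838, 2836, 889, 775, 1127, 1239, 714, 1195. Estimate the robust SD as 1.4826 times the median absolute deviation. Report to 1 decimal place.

352.9 ms

Sorted: 714, 775, 838, 889, 1127, 1162, 1195, 1239, 2836 → median = 1127
|x − 1127| sorted: 0, 35, 68, 112, 238, 289, 352, 413, 1709 → MAD = 238
Robust SD ≈ 1.4826 × 238 = 352.859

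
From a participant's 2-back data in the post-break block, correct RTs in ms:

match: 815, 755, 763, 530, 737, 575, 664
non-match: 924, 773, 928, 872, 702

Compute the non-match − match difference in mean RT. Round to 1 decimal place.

M(match) = 4839/7 = 691.286
M(non-match) = 4199/5 = 839.800
Difference = 839.800 − 691.286 = 148.514 ms

148.5 ms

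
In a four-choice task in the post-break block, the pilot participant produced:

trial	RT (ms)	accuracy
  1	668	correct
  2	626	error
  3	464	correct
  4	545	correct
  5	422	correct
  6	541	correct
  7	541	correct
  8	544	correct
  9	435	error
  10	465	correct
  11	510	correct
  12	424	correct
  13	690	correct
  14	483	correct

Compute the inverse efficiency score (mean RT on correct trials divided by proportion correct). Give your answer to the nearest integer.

612 ms

Correct trials (n=12): 668, 464, 545, 422, 541, 541, 544, 465, 510, 424, 690, 483
Mean correct RT = 6297/12 = 524.7500 ms
Proportion correct = 12/14
IES = 524.7500 / (12/14) = 612.208 ms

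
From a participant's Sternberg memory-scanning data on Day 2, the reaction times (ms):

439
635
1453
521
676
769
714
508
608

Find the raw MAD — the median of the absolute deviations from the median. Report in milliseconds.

Sorted: 439, 508, 521, 608, 635, 676, 714, 769, 1453 → median = 635
|x − 635|: 196, 0, 818, 114, 41, 134, 79, 127, 27
Sorted deviations: 0, 27, 41, 79, 114, 127, 134, 196, 818 → MAD = 114

114 ms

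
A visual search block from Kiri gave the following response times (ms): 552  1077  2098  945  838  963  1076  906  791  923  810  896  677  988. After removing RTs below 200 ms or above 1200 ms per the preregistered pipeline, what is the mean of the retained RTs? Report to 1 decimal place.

880.2 ms

Excluded: 2098
Retained (n=13): Σ = 11442
Mean = 11442/13 = 880.1538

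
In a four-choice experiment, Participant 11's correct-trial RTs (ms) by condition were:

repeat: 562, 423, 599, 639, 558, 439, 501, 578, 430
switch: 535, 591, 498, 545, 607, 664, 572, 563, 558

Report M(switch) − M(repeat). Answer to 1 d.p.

M(repeat) = 4729/9 = 525.444
M(switch) = 5133/9 = 570.333
Difference = 570.333 − 525.444 = 44.889 ms

44.9 ms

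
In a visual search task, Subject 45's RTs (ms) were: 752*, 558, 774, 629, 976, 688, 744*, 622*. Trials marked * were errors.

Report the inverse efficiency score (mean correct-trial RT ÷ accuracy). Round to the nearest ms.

Correct trials (n=5): 558, 774, 629, 976, 688
Mean correct RT = 3625/5 = 725.0000 ms
Proportion correct = 5/8
IES = 725.0000 / (5/8) = 1160.000 ms

1160 ms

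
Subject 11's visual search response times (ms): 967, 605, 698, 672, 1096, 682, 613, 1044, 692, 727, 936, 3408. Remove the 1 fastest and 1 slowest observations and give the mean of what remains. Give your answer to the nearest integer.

Sorted: 605, 613, 672, 682, 692, 698, 727, 936, 967, 1044, 1096, 3408
Drop lowest 1 (605) and highest 1 (3408)
Remaining (n=10): Σ = 8127, mean = 8127/10 = 812.700

813 ms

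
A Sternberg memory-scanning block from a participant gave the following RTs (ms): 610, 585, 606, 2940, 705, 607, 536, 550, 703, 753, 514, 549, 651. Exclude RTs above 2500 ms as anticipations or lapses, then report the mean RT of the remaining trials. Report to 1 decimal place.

614.1 ms

Excluded: 2940
Retained (n=12): Σ = 7369
Mean = 7369/12 = 614.0833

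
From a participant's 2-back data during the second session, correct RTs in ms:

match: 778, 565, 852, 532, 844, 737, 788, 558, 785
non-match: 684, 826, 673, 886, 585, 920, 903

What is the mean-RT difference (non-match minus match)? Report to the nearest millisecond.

M(match) = 6439/9 = 715.444
M(non-match) = 5477/7 = 782.429
Difference = 782.429 − 715.444 = 66.984 ms

67 ms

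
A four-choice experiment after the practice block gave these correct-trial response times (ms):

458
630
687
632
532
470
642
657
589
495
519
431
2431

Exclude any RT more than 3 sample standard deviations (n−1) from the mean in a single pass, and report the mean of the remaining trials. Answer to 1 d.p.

561.8 ms

n = 13, ΣRT = 9173, M = 705.615
Σ(x−M)² = 3310013.08; s = √(3310013.08/12) = 525.199
Cutoffs: 705.615 ± 3·525.199 → [-870.0, 2281.2]
Outside: 2431 → excluded.
Retained (n=12): Σ = 6742, mean = 6742/12 = 561.833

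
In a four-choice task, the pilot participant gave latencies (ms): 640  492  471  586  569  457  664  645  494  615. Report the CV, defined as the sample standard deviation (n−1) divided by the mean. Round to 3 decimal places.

0.140

n = 10, Σ = 5633, M = 563.3000
Σ(x−M)² = 55624.100; s = √(55624.100/9) = 78.6159
CV = 78.6159 / 563.3000 = 0.13956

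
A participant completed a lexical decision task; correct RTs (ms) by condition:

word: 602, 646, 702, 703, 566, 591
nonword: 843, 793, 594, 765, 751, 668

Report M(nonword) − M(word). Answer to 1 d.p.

100.7 ms

M(word) = 3810/6 = 635.000
M(nonword) = 4414/6 = 735.667
Difference = 735.667 − 635.000 = 100.667 ms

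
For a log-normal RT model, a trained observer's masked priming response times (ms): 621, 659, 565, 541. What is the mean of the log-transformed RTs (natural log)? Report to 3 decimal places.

ln(RT): 6.4313, 6.4907, 6.3368, 6.2934
Σ ln(RT) = 25.5523
Mean = 25.5523/4 = 6.38807

6.388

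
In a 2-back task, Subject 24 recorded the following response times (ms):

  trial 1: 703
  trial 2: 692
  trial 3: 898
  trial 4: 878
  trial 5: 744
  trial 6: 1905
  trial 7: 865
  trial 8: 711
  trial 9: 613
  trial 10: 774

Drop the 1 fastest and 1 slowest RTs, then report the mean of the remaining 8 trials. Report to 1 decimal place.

Sorted: 613, 692, 703, 711, 744, 774, 865, 878, 898, 1905
Drop lowest 1 (613) and highest 1 (1905)
Remaining (n=8): Σ = 6265, mean = 6265/8 = 783.125

783.1 ms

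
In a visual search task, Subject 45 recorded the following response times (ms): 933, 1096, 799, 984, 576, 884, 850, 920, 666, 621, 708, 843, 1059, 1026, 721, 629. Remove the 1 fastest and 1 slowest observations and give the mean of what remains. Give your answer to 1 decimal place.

831.6 ms

Sorted: 576, 621, 629, 666, 708, 721, 799, 843, 850, 884, 920, 933, 984, 1026, 1059, 1096
Drop lowest 1 (576) and highest 1 (1096)
Remaining (n=14): Σ = 11643, mean = 11643/14 = 831.643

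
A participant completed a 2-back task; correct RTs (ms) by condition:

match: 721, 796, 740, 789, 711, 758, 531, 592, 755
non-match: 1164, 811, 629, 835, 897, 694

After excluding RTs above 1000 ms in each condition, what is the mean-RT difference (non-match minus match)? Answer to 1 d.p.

62.9 ms

non-match: exclude 1164
M(match) = 6393/9 = 710.333
M(non-match) = 3866/5 = 773.200
Difference = 773.200 − 710.333 = 62.867 ms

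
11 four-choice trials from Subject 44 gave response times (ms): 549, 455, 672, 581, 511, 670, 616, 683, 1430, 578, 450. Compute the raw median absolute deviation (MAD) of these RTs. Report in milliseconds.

Sorted: 450, 455, 511, 549, 578, 581, 616, 670, 672, 683, 1430 → median = 581
|x − 581|: 32, 126, 91, 0, 70, 89, 35, 102, 849, 3, 131
Sorted deviations: 0, 3, 32, 35, 70, 89, 91, 102, 126, 131, 849 → MAD = 89

89 ms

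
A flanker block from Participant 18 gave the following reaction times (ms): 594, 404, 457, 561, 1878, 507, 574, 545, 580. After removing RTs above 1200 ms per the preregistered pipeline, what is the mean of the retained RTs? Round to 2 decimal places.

527.75 ms

Excluded: 1878
Retained (n=8): Σ = 4222
Mean = 4222/8 = 527.7500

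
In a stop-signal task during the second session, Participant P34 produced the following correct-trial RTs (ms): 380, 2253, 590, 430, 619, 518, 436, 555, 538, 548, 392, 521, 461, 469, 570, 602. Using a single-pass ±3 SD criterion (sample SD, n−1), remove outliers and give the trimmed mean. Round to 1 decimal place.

508.6 ms

n = 16, ΣRT = 9882, M = 617.625
Σ(x−M)² = 2934283.75; s = √(2934283.75/15) = 442.288
Cutoffs: 617.625 ± 3·442.288 → [-709.2, 1944.5]
Outside: 2253 → excluded.
Retained (n=15): Σ = 7629, mean = 7629/15 = 508.600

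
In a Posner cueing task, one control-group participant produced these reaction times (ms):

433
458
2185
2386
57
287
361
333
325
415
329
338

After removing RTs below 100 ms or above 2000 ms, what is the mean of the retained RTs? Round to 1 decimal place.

364.3 ms

Excluded: 57, 2185, 2386
Retained (n=9): Σ = 3279
Mean = 3279/9 = 364.3333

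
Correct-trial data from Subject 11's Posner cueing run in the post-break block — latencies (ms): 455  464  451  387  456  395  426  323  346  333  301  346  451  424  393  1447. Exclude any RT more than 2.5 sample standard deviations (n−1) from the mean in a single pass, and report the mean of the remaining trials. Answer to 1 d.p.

n = 16, ΣRT = 7398, M = 462.375
Σ(x−M)² = 1076963.75; s = √(1076963.75/15) = 267.951
Cutoffs: 462.375 ± 2.5·267.951 → [-207.5, 1132.3]
Outside: 1447 → excluded.
Retained (n=15): Σ = 5951, mean = 5951/15 = 396.733

396.7 ms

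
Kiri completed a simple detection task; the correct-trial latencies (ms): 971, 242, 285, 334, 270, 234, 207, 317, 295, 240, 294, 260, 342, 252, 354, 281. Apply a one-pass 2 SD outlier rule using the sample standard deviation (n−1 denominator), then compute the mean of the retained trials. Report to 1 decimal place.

n = 16, ΣRT = 5178, M = 323.625
Σ(x−M)² = 472855.75; s = √(472855.75/15) = 177.549
Cutoffs: 323.625 ± 2·177.549 → [-31.5, 678.7]
Outside: 971 → excluded.
Retained (n=15): Σ = 4207, mean = 4207/15 = 280.467

280.5 ms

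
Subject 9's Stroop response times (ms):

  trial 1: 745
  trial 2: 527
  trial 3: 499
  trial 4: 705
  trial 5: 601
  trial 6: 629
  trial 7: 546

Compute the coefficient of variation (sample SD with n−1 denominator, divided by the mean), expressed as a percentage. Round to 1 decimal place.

n = 7, Σ = 4252, M = 607.4286
Σ(x−M)² = 50951.714; s = √(50951.714/6) = 92.1518
CV = 92.1518 / 607.4286 = 0.15171 = 15.171%

15.2%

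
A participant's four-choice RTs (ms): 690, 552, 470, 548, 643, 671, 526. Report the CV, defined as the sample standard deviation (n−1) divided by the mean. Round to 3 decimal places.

0.141

n = 7, Σ = 4100, M = 585.7143
Σ(x−M)² = 40945.429; s = √(40945.429/6) = 82.6089
CV = 82.6089 / 585.7143 = 0.14104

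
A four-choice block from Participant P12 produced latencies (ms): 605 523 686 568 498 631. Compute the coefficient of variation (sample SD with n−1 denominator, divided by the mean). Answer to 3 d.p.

0.119

n = 6, Σ = 3511, M = 585.1667
Σ(x−M)² = 24418.833; s = √(24418.833/5) = 69.8840
CV = 69.8840 / 585.1667 = 0.11943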